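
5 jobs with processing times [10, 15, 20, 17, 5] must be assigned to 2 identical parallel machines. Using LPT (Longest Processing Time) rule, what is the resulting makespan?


Sort jobs in decreasing order (LPT): [20, 17, 15, 10, 5]
Assign each job to the least loaded machine:
  Machine 1: jobs [20, 10, 5], load = 35
  Machine 2: jobs [17, 15], load = 32
Makespan = max load = 35

35


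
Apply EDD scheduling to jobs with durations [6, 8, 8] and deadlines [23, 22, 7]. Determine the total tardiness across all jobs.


Sort by due date (EDD order): [(8, 7), (8, 22), (6, 23)]
Compute completion times and tardiness:
  Job 1: p=8, d=7, C=8, tardiness=max(0,8-7)=1
  Job 2: p=8, d=22, C=16, tardiness=max(0,16-22)=0
  Job 3: p=6, d=23, C=22, tardiness=max(0,22-23)=0
Total tardiness = 1

1


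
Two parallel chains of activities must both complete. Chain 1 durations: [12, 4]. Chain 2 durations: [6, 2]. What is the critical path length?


Path A total = 12 + 4 = 16
Path B total = 6 + 2 = 8
Critical path = longest path = max(16, 8) = 16

16


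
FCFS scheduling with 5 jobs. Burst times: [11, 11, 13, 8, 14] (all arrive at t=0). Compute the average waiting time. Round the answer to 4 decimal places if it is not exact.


FCFS order (as given): [11, 11, 13, 8, 14]
Waiting times:
  Job 1: wait = 0
  Job 2: wait = 11
  Job 3: wait = 22
  Job 4: wait = 35
  Job 5: wait = 43
Sum of waiting times = 111
Average waiting time = 111/5 = 22.2

22.2


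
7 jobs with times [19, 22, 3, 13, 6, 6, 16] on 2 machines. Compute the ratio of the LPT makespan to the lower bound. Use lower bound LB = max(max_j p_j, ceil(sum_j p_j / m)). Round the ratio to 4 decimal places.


LPT order: [22, 19, 16, 13, 6, 6, 3]
Machine loads after assignment: [44, 41]
LPT makespan = 44
Lower bound = max(max_job, ceil(total/2)) = max(22, 43) = 43
Ratio = 44 / 43 = 1.0233

1.0233


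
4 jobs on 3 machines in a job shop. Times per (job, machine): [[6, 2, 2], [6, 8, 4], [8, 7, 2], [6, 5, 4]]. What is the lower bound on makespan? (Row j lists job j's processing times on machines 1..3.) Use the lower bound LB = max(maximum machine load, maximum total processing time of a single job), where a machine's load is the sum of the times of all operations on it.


Machine loads:
  Machine 1: 6 + 6 + 8 + 6 = 26
  Machine 2: 2 + 8 + 7 + 5 = 22
  Machine 3: 2 + 4 + 2 + 4 = 12
Max machine load = 26
Job totals:
  Job 1: 10
  Job 2: 18
  Job 3: 17
  Job 4: 15
Max job total = 18
Lower bound = max(26, 18) = 26

26


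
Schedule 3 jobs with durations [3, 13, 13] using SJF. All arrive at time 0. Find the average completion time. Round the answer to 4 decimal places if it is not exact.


SJF order (ascending): [3, 13, 13]
Completion times:
  Job 1: burst=3, C=3
  Job 2: burst=13, C=16
  Job 3: burst=13, C=29
Average completion = 48/3 = 16.0

16.0


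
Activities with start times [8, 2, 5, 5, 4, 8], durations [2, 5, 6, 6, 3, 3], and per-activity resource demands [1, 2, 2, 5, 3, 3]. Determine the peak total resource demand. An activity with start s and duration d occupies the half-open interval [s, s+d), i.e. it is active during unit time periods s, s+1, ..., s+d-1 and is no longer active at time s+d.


Each activity i is active on [start_i, start_i + duration_i).
Compute total resource usage per time slot:
  t=0: active resources = [], total = 0
  t=1: active resources = [], total = 0
  t=2: active resources = [2], total = 2
  t=3: active resources = [2], total = 2
  t=4: active resources = [2, 3], total = 5
  t=5: active resources = [2, 2, 5, 3], total = 12
  t=6: active resources = [2, 2, 5, 3], total = 12
  t=7: active resources = [2, 5], total = 7
  t=8: active resources = [1, 2, 5, 3], total = 11
  t=9: active resources = [1, 2, 5, 3], total = 11
  t=10: active resources = [2, 5, 3], total = 10
Peak resource demand = 12

12


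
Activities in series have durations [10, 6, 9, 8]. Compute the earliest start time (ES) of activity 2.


Activity 2 starts after activities 1 through 1 complete.
Predecessor durations: [10]
ES = 10 = 10

10


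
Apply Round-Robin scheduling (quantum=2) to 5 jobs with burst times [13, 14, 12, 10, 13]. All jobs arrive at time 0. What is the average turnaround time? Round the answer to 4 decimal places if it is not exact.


Time quantum = 2
Execution trace:
  J1 runs 2 units, time = 2
  J2 runs 2 units, time = 4
  J3 runs 2 units, time = 6
  J4 runs 2 units, time = 8
  J5 runs 2 units, time = 10
  J1 runs 2 units, time = 12
  J2 runs 2 units, time = 14
  J3 runs 2 units, time = 16
  J4 runs 2 units, time = 18
  J5 runs 2 units, time = 20
  J1 runs 2 units, time = 22
  J2 runs 2 units, time = 24
  J3 runs 2 units, time = 26
  J4 runs 2 units, time = 28
  J5 runs 2 units, time = 30
  J1 runs 2 units, time = 32
  J2 runs 2 units, time = 34
  J3 runs 2 units, time = 36
  J4 runs 2 units, time = 38
  J5 runs 2 units, time = 40
  J1 runs 2 units, time = 42
  J2 runs 2 units, time = 44
  J3 runs 2 units, time = 46
  J4 runs 2 units, time = 48
  J5 runs 2 units, time = 50
  J1 runs 2 units, time = 52
  J2 runs 2 units, time = 54
  J3 runs 2 units, time = 56
  J5 runs 2 units, time = 58
  J1 runs 1 units, time = 59
  J2 runs 2 units, time = 61
  J5 runs 1 units, time = 62
Finish times: [59, 61, 56, 48, 62]
Average turnaround = 286/5 = 57.2

57.2


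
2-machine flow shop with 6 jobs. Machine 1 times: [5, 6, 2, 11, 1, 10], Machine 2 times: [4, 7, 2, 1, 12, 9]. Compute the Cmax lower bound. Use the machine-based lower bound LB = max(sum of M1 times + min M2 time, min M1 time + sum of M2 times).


LB1 = sum(M1 times) + min(M2 times) = 35 + 1 = 36
LB2 = min(M1 times) + sum(M2 times) = 1 + 35 = 36
Lower bound = max(LB1, LB2) = max(36, 36) = 36

36


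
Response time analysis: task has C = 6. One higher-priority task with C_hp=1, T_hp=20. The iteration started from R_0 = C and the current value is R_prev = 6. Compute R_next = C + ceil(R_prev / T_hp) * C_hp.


R_next = C + ceil(R_prev / T_hp) * C_hp
ceil(6 / 20) = ceil(0.3) = 1
Interference = 1 * 1 = 1
R_next = 6 + 1 = 7

7


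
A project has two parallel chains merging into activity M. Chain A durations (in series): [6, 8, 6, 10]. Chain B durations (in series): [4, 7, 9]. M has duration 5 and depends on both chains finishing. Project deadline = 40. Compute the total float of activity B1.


Forward pass: ES(B1) = sum of predecessors on chain B = 0
EF = ES + duration = 0 + 4 = 4
Backward pass: LF(M) = deadline = 40; LS(M) = 40 - 5 = 35
LF(B1) = LS(M) - sum(successors on chain B) = 35 - 16 = 19
LS = LF - duration = 19 - 4 = 15
Total float = LS - ES = 15 - 0 = 15

15


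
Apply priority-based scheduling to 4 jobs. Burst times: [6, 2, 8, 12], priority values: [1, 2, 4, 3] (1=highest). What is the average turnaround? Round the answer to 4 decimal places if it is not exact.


Sort by priority (ascending = highest first):
Order: [(1, 6), (2, 2), (3, 12), (4, 8)]
Completion times:
  Priority 1, burst=6, C=6
  Priority 2, burst=2, C=8
  Priority 3, burst=12, C=20
  Priority 4, burst=8, C=28
Average turnaround = 62/4 = 15.5

15.5


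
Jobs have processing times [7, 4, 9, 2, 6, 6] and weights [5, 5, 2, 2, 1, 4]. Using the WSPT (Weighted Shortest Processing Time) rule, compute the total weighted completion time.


Compute p/w ratios and sort ascending (WSPT): [(4, 5), (2, 2), (7, 5), (6, 4), (9, 2), (6, 1)]
Compute weighted completion times:
  Job (p=4,w=5): C=4, w*C=5*4=20
  Job (p=2,w=2): C=6, w*C=2*6=12
  Job (p=7,w=5): C=13, w*C=5*13=65
  Job (p=6,w=4): C=19, w*C=4*19=76
  Job (p=9,w=2): C=28, w*C=2*28=56
  Job (p=6,w=1): C=34, w*C=1*34=34
Total weighted completion time = 263

263


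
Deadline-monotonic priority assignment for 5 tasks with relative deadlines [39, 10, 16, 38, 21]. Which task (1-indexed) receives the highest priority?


Sort tasks by relative deadline (ascending):
  Task 2: deadline = 10
  Task 3: deadline = 16
  Task 5: deadline = 21
  Task 4: deadline = 38
  Task 1: deadline = 39
Priority order (highest first): [2, 3, 5, 4, 1]
Highest priority task = 2

2


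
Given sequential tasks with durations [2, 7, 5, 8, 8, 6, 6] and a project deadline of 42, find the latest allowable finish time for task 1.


LF(activity 1) = deadline - sum of successor durations
Successors: activities 2 through 7 with durations [7, 5, 8, 8, 6, 6]
Sum of successor durations = 40
LF = 42 - 40 = 2

2


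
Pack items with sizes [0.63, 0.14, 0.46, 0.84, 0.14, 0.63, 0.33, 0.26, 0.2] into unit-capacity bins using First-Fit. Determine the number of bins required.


Place items sequentially using First-Fit:
  Item 0.63 -> new Bin 1
  Item 0.14 -> Bin 1 (now 0.77)
  Item 0.46 -> new Bin 2
  Item 0.84 -> new Bin 3
  Item 0.14 -> Bin 1 (now 0.91)
  Item 0.63 -> new Bin 4
  Item 0.33 -> Bin 2 (now 0.79)
  Item 0.26 -> Bin 4 (now 0.89)
  Item 0.2 -> Bin 2 (now 0.99)
Total bins used = 4

4


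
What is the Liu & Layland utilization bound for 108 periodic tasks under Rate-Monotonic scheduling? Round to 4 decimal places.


Compute 2^(1/108) = 1.0064386691
Subtract 1: 1.0064386691 - 1 = 0.0064386691
Multiply by n: 108 * 0.0064386691 = 0.6953762628
Round to 4 dp: 0.6954

0.6954


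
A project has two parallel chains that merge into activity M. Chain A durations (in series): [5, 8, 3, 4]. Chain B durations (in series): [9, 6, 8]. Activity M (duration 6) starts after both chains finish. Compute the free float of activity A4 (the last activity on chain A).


ES(A4) = sum of predecessors on chain A = 16
EF(A4) = ES + duration = 16 + 4 = 20
Successor of A4 is M. ES(M) = max(sum(A), sum(B)) = max(20, 23) = 23
Free float = ES(successor) - EF(current) = 23 - 20 = 3

3


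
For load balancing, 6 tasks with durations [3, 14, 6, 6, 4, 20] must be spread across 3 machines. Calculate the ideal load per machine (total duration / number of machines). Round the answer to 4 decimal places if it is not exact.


Total processing time = 3 + 14 + 6 + 6 + 4 + 20 = 53
Number of machines = 3
Ideal balanced load = 53 / 3 = 17.6667

17.6667


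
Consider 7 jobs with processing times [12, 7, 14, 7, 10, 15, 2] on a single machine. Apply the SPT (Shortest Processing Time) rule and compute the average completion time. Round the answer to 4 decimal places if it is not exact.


Sort jobs by processing time (SPT order): [2, 7, 7, 10, 12, 14, 15]
Compute completion times sequentially:
  Job 1: processing = 2, completes at 2
  Job 2: processing = 7, completes at 9
  Job 3: processing = 7, completes at 16
  Job 4: processing = 10, completes at 26
  Job 5: processing = 12, completes at 38
  Job 6: processing = 14, completes at 52
  Job 7: processing = 15, completes at 67
Sum of completion times = 210
Average completion time = 210/7 = 30.0

30.0


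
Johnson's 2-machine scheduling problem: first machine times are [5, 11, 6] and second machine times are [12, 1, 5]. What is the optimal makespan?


Apply Johnson's rule:
  Group 1 (a <= b): [(1, 5, 12)]
  Group 2 (a > b): [(3, 6, 5), (2, 11, 1)]
Optimal job order: [1, 3, 2]
Schedule:
  Job 1: M1 done at 5, M2 done at 17
  Job 3: M1 done at 11, M2 done at 22
  Job 2: M1 done at 22, M2 done at 23
Makespan = 23

23


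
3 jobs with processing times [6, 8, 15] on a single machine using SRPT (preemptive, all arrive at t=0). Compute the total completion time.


Since all jobs arrive at t=0, SRPT equals SPT ordering.
SPT order: [6, 8, 15]
Completion times:
  Job 1: p=6, C=6
  Job 2: p=8, C=14
  Job 3: p=15, C=29
Total completion time = 6 + 14 + 29 = 49

49


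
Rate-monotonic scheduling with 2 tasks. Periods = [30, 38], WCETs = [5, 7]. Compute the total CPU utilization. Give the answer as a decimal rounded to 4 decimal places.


Compute individual utilizations (exact fractions):
  Task 1: C/T = 5/30 = 1/6 (approx. 0.1667)
  Task 2: C/T = 7/38 (approx. 0.1842)
Total utilization U = 1/6 + 7/38 = 20/57
Rounded to 4 decimal places: U = 0.3509
RM (Liu & Layland) bound for 2 tasks = 0.828427; compare with U = 20/57 (approx. 0.350877)
U <= bound, so schedulable by RM sufficient condition.

0.3509


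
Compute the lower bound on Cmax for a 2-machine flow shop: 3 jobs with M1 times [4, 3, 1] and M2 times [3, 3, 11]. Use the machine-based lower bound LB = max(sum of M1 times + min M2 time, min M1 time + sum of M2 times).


LB1 = sum(M1 times) + min(M2 times) = 8 + 3 = 11
LB2 = min(M1 times) + sum(M2 times) = 1 + 17 = 18
Lower bound = max(LB1, LB2) = max(11, 18) = 18

18


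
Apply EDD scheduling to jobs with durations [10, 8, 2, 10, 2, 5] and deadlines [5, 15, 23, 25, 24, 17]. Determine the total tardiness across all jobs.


Sort by due date (EDD order): [(10, 5), (8, 15), (5, 17), (2, 23), (2, 24), (10, 25)]
Compute completion times and tardiness:
  Job 1: p=10, d=5, C=10, tardiness=max(0,10-5)=5
  Job 2: p=8, d=15, C=18, tardiness=max(0,18-15)=3
  Job 3: p=5, d=17, C=23, tardiness=max(0,23-17)=6
  Job 4: p=2, d=23, C=25, tardiness=max(0,25-23)=2
  Job 5: p=2, d=24, C=27, tardiness=max(0,27-24)=3
  Job 6: p=10, d=25, C=37, tardiness=max(0,37-25)=12
Total tardiness = 31

31


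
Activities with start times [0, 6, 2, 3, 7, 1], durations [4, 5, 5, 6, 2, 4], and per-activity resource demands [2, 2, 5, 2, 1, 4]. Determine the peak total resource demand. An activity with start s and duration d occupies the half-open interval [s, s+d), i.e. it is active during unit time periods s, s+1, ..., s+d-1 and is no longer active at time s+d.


Each activity i is active on [start_i, start_i + duration_i).
Compute total resource usage per time slot:
  t=0: active resources = [2], total = 2
  t=1: active resources = [2, 4], total = 6
  t=2: active resources = [2, 5, 4], total = 11
  t=3: active resources = [2, 5, 2, 4], total = 13
  t=4: active resources = [5, 2, 4], total = 11
  t=5: active resources = [5, 2], total = 7
  t=6: active resources = [2, 5, 2], total = 9
  t=7: active resources = [2, 2, 1], total = 5
  t=8: active resources = [2, 2, 1], total = 5
  t=9: active resources = [2], total = 2
  t=10: active resources = [2], total = 2
Peak resource demand = 13

13


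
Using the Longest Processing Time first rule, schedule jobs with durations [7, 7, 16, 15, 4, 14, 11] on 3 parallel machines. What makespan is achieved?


Sort jobs in decreasing order (LPT): [16, 15, 14, 11, 7, 7, 4]
Assign each job to the least loaded machine:
  Machine 1: jobs [16, 7], load = 23
  Machine 2: jobs [15, 7, 4], load = 26
  Machine 3: jobs [14, 11], load = 25
Makespan = max load = 26

26


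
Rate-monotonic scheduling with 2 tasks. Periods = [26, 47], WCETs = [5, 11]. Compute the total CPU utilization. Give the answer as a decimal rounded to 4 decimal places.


Compute individual utilizations (exact fractions):
  Task 1: C/T = 5/26 (approx. 0.1923)
  Task 2: C/T = 11/47 (approx. 0.234)
Total utilization U = 5/26 + 11/47 = 521/1222
Rounded to 4 decimal places: U = 0.4264
RM (Liu & Layland) bound for 2 tasks = 0.828427; compare with U = 521/1222 (approx. 0.426350)
U <= bound, so schedulable by RM sufficient condition.

0.4264


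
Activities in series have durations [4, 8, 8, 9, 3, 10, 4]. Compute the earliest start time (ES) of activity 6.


Activity 6 starts after activities 1 through 5 complete.
Predecessor durations: [4, 8, 8, 9, 3]
ES = 4 + 8 + 8 + 9 + 3 = 32

32


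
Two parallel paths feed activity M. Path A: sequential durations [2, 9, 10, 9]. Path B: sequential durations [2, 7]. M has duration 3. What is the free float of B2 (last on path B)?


ES(B2) = sum of predecessors on chain B = 2
EF(B2) = ES + duration = 2 + 7 = 9
Successor of B2 is M. ES(M) = max(sum(A), sum(B)) = max(30, 9) = 30
Free float = ES(successor) - EF(current) = 30 - 9 = 21

21


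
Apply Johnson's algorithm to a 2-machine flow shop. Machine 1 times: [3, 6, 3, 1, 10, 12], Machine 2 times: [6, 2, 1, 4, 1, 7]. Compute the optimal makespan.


Apply Johnson's rule:
  Group 1 (a <= b): [(4, 1, 4), (1, 3, 6)]
  Group 2 (a > b): [(6, 12, 7), (2, 6, 2), (3, 3, 1), (5, 10, 1)]
Optimal job order: [4, 1, 6, 2, 3, 5]
Schedule:
  Job 4: M1 done at 1, M2 done at 5
  Job 1: M1 done at 4, M2 done at 11
  Job 6: M1 done at 16, M2 done at 23
  Job 2: M1 done at 22, M2 done at 25
  Job 3: M1 done at 25, M2 done at 26
  Job 5: M1 done at 35, M2 done at 36
Makespan = 36

36


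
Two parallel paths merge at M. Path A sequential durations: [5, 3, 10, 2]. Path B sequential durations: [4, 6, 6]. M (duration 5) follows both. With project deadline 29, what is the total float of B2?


Forward pass: ES(B2) = sum of predecessors on chain B = 4
EF = ES + duration = 4 + 6 = 10
Backward pass: LF(M) = deadline = 29; LS(M) = 29 - 5 = 24
LF(B2) = LS(M) - sum(successors on chain B) = 24 - 6 = 18
LS = LF - duration = 18 - 6 = 12
Total float = LS - ES = 12 - 4 = 8

8


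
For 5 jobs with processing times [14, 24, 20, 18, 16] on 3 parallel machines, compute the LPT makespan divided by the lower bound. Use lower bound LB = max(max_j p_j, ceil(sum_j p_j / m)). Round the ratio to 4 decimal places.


LPT order: [24, 20, 18, 16, 14]
Machine loads after assignment: [24, 34, 34]
LPT makespan = 34
Lower bound = max(max_job, ceil(total/3)) = max(24, 31) = 31
Ratio = 34 / 31 = 1.0968

1.0968


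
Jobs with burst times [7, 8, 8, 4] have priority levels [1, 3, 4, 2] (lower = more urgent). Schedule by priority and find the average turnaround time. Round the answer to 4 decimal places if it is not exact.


Sort by priority (ascending = highest first):
Order: [(1, 7), (2, 4), (3, 8), (4, 8)]
Completion times:
  Priority 1, burst=7, C=7
  Priority 2, burst=4, C=11
  Priority 3, burst=8, C=19
  Priority 4, burst=8, C=27
Average turnaround = 64/4 = 16.0

16.0


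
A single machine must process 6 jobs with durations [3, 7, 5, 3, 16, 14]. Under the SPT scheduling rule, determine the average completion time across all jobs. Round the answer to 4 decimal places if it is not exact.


Sort jobs by processing time (SPT order): [3, 3, 5, 7, 14, 16]
Compute completion times sequentially:
  Job 1: processing = 3, completes at 3
  Job 2: processing = 3, completes at 6
  Job 3: processing = 5, completes at 11
  Job 4: processing = 7, completes at 18
  Job 5: processing = 14, completes at 32
  Job 6: processing = 16, completes at 48
Sum of completion times = 118
Average completion time = 118/6 = 19.6667

19.6667


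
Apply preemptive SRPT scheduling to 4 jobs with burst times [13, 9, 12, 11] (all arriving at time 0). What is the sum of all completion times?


Since all jobs arrive at t=0, SRPT equals SPT ordering.
SPT order: [9, 11, 12, 13]
Completion times:
  Job 1: p=9, C=9
  Job 2: p=11, C=20
  Job 3: p=12, C=32
  Job 4: p=13, C=45
Total completion time = 9 + 20 + 32 + 45 = 106

106


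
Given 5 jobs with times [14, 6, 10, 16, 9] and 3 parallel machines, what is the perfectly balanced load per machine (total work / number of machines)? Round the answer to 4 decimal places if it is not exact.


Total processing time = 14 + 6 + 10 + 16 + 9 = 55
Number of machines = 3
Ideal balanced load = 55 / 3 = 18.3333

18.3333


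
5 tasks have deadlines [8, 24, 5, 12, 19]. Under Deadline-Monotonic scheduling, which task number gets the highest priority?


Sort tasks by relative deadline (ascending):
  Task 3: deadline = 5
  Task 1: deadline = 8
  Task 4: deadline = 12
  Task 5: deadline = 19
  Task 2: deadline = 24
Priority order (highest first): [3, 1, 4, 5, 2]
Highest priority task = 3

3


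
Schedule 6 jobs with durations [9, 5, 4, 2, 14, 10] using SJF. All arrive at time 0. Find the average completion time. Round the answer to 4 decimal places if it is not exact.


SJF order (ascending): [2, 4, 5, 9, 10, 14]
Completion times:
  Job 1: burst=2, C=2
  Job 2: burst=4, C=6
  Job 3: burst=5, C=11
  Job 4: burst=9, C=20
  Job 5: burst=10, C=30
  Job 6: burst=14, C=44
Average completion = 113/6 = 18.8333

18.8333


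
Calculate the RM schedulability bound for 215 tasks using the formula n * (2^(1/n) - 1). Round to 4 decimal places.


Compute 2^(1/215) = 1.0032291429
Subtract 1: 1.0032291429 - 1 = 0.0032291429
Multiply by n: 215 * 0.0032291429 = 0.6942657235
Round to 4 dp: 0.6943

0.6943


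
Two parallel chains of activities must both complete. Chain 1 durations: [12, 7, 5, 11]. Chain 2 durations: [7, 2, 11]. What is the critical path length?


Path A total = 12 + 7 + 5 + 11 = 35
Path B total = 7 + 2 + 11 = 20
Critical path = longest path = max(35, 20) = 35

35


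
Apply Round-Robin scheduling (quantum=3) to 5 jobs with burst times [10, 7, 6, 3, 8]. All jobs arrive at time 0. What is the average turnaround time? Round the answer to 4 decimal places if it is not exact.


Time quantum = 3
Execution trace:
  J1 runs 3 units, time = 3
  J2 runs 3 units, time = 6
  J3 runs 3 units, time = 9
  J4 runs 3 units, time = 12
  J5 runs 3 units, time = 15
  J1 runs 3 units, time = 18
  J2 runs 3 units, time = 21
  J3 runs 3 units, time = 24
  J5 runs 3 units, time = 27
  J1 runs 3 units, time = 30
  J2 runs 1 units, time = 31
  J5 runs 2 units, time = 33
  J1 runs 1 units, time = 34
Finish times: [34, 31, 24, 12, 33]
Average turnaround = 134/5 = 26.8

26.8


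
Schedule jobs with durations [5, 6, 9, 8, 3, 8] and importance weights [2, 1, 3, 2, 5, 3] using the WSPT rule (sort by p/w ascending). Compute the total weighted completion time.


Compute p/w ratios and sort ascending (WSPT): [(3, 5), (5, 2), (8, 3), (9, 3), (8, 2), (6, 1)]
Compute weighted completion times:
  Job (p=3,w=5): C=3, w*C=5*3=15
  Job (p=5,w=2): C=8, w*C=2*8=16
  Job (p=8,w=3): C=16, w*C=3*16=48
  Job (p=9,w=3): C=25, w*C=3*25=75
  Job (p=8,w=2): C=33, w*C=2*33=66
  Job (p=6,w=1): C=39, w*C=1*39=39
Total weighted completion time = 259

259


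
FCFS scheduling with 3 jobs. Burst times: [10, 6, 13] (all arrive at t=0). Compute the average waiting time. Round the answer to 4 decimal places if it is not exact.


FCFS order (as given): [10, 6, 13]
Waiting times:
  Job 1: wait = 0
  Job 2: wait = 10
  Job 3: wait = 16
Sum of waiting times = 26
Average waiting time = 26/3 = 8.6667

8.6667


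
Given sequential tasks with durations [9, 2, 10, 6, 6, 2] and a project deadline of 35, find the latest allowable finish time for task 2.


LF(activity 2) = deadline - sum of successor durations
Successors: activities 3 through 6 with durations [10, 6, 6, 2]
Sum of successor durations = 24
LF = 35 - 24 = 11

11


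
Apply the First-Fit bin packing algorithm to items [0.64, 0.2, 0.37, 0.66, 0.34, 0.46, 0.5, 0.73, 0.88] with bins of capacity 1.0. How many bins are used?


Place items sequentially using First-Fit:
  Item 0.64 -> new Bin 1
  Item 0.2 -> Bin 1 (now 0.84)
  Item 0.37 -> new Bin 2
  Item 0.66 -> new Bin 3
  Item 0.34 -> Bin 2 (now 0.71)
  Item 0.46 -> new Bin 4
  Item 0.5 -> Bin 4 (now 0.96)
  Item 0.73 -> new Bin 5
  Item 0.88 -> new Bin 6
Total bins used = 6

6


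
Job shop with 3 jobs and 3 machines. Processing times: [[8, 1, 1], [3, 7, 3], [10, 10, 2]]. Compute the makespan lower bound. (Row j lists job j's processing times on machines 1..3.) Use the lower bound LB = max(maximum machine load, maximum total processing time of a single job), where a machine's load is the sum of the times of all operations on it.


Machine loads:
  Machine 1: 8 + 3 + 10 = 21
  Machine 2: 1 + 7 + 10 = 18
  Machine 3: 1 + 3 + 2 = 6
Max machine load = 21
Job totals:
  Job 1: 10
  Job 2: 13
  Job 3: 22
Max job total = 22
Lower bound = max(21, 22) = 22

22


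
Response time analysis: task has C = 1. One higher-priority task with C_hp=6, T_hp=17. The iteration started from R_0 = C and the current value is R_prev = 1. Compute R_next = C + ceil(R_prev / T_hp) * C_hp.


R_next = C + ceil(R_prev / T_hp) * C_hp
ceil(1 / 17) = ceil(0.0588) = 1
Interference = 1 * 6 = 6
R_next = 1 + 6 = 7

7


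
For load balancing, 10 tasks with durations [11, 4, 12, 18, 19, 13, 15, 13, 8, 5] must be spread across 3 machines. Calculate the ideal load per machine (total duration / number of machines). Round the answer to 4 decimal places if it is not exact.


Total processing time = 11 + 4 + 12 + 18 + 19 + 13 + 15 + 13 + 8 + 5 = 118
Number of machines = 3
Ideal balanced load = 118 / 3 = 39.3333

39.3333


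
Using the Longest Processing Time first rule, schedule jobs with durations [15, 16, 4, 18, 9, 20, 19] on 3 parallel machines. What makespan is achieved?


Sort jobs in decreasing order (LPT): [20, 19, 18, 16, 15, 9, 4]
Assign each job to the least loaded machine:
  Machine 1: jobs [20, 9, 4], load = 33
  Machine 2: jobs [19, 15], load = 34
  Machine 3: jobs [18, 16], load = 34
Makespan = max load = 34

34


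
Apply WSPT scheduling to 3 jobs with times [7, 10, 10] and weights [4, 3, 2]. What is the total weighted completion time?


Compute p/w ratios and sort ascending (WSPT): [(7, 4), (10, 3), (10, 2)]
Compute weighted completion times:
  Job (p=7,w=4): C=7, w*C=4*7=28
  Job (p=10,w=3): C=17, w*C=3*17=51
  Job (p=10,w=2): C=27, w*C=2*27=54
Total weighted completion time = 133

133


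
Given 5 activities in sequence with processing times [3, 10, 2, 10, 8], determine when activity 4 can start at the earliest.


Activity 4 starts after activities 1 through 3 complete.
Predecessor durations: [3, 10, 2]
ES = 3 + 10 + 2 = 15

15


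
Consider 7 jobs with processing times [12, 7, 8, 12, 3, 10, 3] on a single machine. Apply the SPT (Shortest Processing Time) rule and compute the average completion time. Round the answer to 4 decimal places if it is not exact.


Sort jobs by processing time (SPT order): [3, 3, 7, 8, 10, 12, 12]
Compute completion times sequentially:
  Job 1: processing = 3, completes at 3
  Job 2: processing = 3, completes at 6
  Job 3: processing = 7, completes at 13
  Job 4: processing = 8, completes at 21
  Job 5: processing = 10, completes at 31
  Job 6: processing = 12, completes at 43
  Job 7: processing = 12, completes at 55
Sum of completion times = 172
Average completion time = 172/7 = 24.5714

24.5714


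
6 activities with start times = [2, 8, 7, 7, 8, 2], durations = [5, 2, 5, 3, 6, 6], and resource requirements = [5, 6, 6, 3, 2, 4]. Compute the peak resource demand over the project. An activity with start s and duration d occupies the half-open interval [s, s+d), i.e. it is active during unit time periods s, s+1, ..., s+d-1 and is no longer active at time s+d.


Each activity i is active on [start_i, start_i + duration_i).
Compute total resource usage per time slot:
  t=0: active resources = [], total = 0
  t=1: active resources = [], total = 0
  t=2: active resources = [5, 4], total = 9
  t=3: active resources = [5, 4], total = 9
  t=4: active resources = [5, 4], total = 9
  t=5: active resources = [5, 4], total = 9
  t=6: active resources = [5, 4], total = 9
  t=7: active resources = [6, 3, 4], total = 13
  t=8: active resources = [6, 6, 3, 2], total = 17
  t=9: active resources = [6, 6, 3, 2], total = 17
  t=10: active resources = [6, 2], total = 8
  t=11: active resources = [6, 2], total = 8
  t=12: active resources = [2], total = 2
  t=13: active resources = [2], total = 2
Peak resource demand = 17

17


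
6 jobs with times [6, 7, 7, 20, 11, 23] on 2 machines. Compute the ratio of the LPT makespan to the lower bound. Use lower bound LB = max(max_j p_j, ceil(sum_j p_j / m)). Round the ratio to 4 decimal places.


LPT order: [23, 20, 11, 7, 7, 6]
Machine loads after assignment: [37, 37]
LPT makespan = 37
Lower bound = max(max_job, ceil(total/2)) = max(23, 37) = 37
Ratio = 37 / 37 = 1.0

1.0


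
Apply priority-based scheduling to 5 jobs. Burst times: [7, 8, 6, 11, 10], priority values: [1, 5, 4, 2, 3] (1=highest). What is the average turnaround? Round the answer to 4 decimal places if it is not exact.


Sort by priority (ascending = highest first):
Order: [(1, 7), (2, 11), (3, 10), (4, 6), (5, 8)]
Completion times:
  Priority 1, burst=7, C=7
  Priority 2, burst=11, C=18
  Priority 3, burst=10, C=28
  Priority 4, burst=6, C=34
  Priority 5, burst=8, C=42
Average turnaround = 129/5 = 25.8

25.8


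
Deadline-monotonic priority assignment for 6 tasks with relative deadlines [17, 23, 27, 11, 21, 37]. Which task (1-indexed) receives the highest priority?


Sort tasks by relative deadline (ascending):
  Task 4: deadline = 11
  Task 1: deadline = 17
  Task 5: deadline = 21
  Task 2: deadline = 23
  Task 3: deadline = 27
  Task 6: deadline = 37
Priority order (highest first): [4, 1, 5, 2, 3, 6]
Highest priority task = 4

4


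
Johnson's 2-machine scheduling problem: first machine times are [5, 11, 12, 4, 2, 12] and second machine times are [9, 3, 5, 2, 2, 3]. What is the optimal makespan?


Apply Johnson's rule:
  Group 1 (a <= b): [(5, 2, 2), (1, 5, 9)]
  Group 2 (a > b): [(3, 12, 5), (2, 11, 3), (6, 12, 3), (4, 4, 2)]
Optimal job order: [5, 1, 3, 2, 6, 4]
Schedule:
  Job 5: M1 done at 2, M2 done at 4
  Job 1: M1 done at 7, M2 done at 16
  Job 3: M1 done at 19, M2 done at 24
  Job 2: M1 done at 30, M2 done at 33
  Job 6: M1 done at 42, M2 done at 45
  Job 4: M1 done at 46, M2 done at 48
Makespan = 48

48


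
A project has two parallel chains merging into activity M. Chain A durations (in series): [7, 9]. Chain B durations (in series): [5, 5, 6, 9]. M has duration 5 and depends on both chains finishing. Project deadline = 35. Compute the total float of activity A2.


Forward pass: ES(A2) = sum of predecessors on chain A = 7
EF = ES + duration = 7 + 9 = 16
Backward pass: LF(M) = deadline = 35; LS(M) = 35 - 5 = 30
LF(A2) = LS(M) - sum(successors on chain A) = 30 - 0 = 30
LS = LF - duration = 30 - 9 = 21
Total float = LS - ES = 21 - 7 = 14

14


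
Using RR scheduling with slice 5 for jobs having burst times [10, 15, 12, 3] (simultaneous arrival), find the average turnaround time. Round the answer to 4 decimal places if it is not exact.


Time quantum = 5
Execution trace:
  J1 runs 5 units, time = 5
  J2 runs 5 units, time = 10
  J3 runs 5 units, time = 15
  J4 runs 3 units, time = 18
  J1 runs 5 units, time = 23
  J2 runs 5 units, time = 28
  J3 runs 5 units, time = 33
  J2 runs 5 units, time = 38
  J3 runs 2 units, time = 40
Finish times: [23, 38, 40, 18]
Average turnaround = 119/4 = 29.75

29.75


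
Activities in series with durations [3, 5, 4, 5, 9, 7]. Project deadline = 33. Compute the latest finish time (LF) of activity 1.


LF(activity 1) = deadline - sum of successor durations
Successors: activities 2 through 6 with durations [5, 4, 5, 9, 7]
Sum of successor durations = 30
LF = 33 - 30 = 3

3


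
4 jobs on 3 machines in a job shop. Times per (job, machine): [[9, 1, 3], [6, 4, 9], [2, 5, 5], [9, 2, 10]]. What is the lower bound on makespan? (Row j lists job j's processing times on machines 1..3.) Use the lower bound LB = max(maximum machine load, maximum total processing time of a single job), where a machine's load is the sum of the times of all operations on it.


Machine loads:
  Machine 1: 9 + 6 + 2 + 9 = 26
  Machine 2: 1 + 4 + 5 + 2 = 12
  Machine 3: 3 + 9 + 5 + 10 = 27
Max machine load = 27
Job totals:
  Job 1: 13
  Job 2: 19
  Job 3: 12
  Job 4: 21
Max job total = 21
Lower bound = max(27, 21) = 27

27


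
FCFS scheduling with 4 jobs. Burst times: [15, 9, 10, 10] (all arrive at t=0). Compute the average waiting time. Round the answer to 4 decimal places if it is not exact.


FCFS order (as given): [15, 9, 10, 10]
Waiting times:
  Job 1: wait = 0
  Job 2: wait = 15
  Job 3: wait = 24
  Job 4: wait = 34
Sum of waiting times = 73
Average waiting time = 73/4 = 18.25

18.25


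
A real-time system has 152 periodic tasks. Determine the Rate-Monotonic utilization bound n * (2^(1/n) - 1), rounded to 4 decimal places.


Compute 2^(1/152) = 1.0045705923
Subtract 1: 1.0045705923 - 1 = 0.0045705923
Multiply by n: 152 * 0.0045705923 = 0.6947300296
Round to 4 dp: 0.6947

0.6947


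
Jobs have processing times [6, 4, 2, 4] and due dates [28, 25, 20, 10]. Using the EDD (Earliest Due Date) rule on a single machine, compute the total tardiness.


Sort by due date (EDD order): [(4, 10), (2, 20), (4, 25), (6, 28)]
Compute completion times and tardiness:
  Job 1: p=4, d=10, C=4, tardiness=max(0,4-10)=0
  Job 2: p=2, d=20, C=6, tardiness=max(0,6-20)=0
  Job 3: p=4, d=25, C=10, tardiness=max(0,10-25)=0
  Job 4: p=6, d=28, C=16, tardiness=max(0,16-28)=0
Total tardiness = 0

0


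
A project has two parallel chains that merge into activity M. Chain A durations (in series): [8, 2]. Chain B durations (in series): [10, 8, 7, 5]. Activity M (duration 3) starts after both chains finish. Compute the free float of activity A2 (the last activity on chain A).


ES(A2) = sum of predecessors on chain A = 8
EF(A2) = ES + duration = 8 + 2 = 10
Successor of A2 is M. ES(M) = max(sum(A), sum(B)) = max(10, 30) = 30
Free float = ES(successor) - EF(current) = 30 - 10 = 20

20


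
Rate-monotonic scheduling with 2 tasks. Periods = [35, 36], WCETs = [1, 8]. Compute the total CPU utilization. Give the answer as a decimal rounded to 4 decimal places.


Compute individual utilizations (exact fractions):
  Task 1: C/T = 1/35 (approx. 0.0286)
  Task 2: C/T = 8/36 = 2/9 (approx. 0.2222)
Total utilization U = 1/35 + 2/9 = 79/315
Rounded to 4 decimal places: U = 0.2508
RM (Liu & Layland) bound for 2 tasks = 0.828427; compare with U = 79/315 (approx. 0.250794)
U <= bound, so schedulable by RM sufficient condition.

0.2508


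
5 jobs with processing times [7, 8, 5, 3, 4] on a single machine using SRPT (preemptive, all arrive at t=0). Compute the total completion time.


Since all jobs arrive at t=0, SRPT equals SPT ordering.
SPT order: [3, 4, 5, 7, 8]
Completion times:
  Job 1: p=3, C=3
  Job 2: p=4, C=7
  Job 3: p=5, C=12
  Job 4: p=7, C=19
  Job 5: p=8, C=27
Total completion time = 3 + 7 + 12 + 19 + 27 = 68

68


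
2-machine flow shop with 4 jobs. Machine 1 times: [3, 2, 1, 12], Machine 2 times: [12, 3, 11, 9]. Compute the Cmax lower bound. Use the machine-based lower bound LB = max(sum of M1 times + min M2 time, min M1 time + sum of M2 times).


LB1 = sum(M1 times) + min(M2 times) = 18 + 3 = 21
LB2 = min(M1 times) + sum(M2 times) = 1 + 35 = 36
Lower bound = max(LB1, LB2) = max(21, 36) = 36

36


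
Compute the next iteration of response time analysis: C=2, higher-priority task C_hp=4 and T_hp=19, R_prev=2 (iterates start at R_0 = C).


R_next = C + ceil(R_prev / T_hp) * C_hp
ceil(2 / 19) = ceil(0.1053) = 1
Interference = 1 * 4 = 4
R_next = 2 + 4 = 6

6


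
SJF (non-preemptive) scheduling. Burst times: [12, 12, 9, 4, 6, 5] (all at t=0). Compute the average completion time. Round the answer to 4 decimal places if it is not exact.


SJF order (ascending): [4, 5, 6, 9, 12, 12]
Completion times:
  Job 1: burst=4, C=4
  Job 2: burst=5, C=9
  Job 3: burst=6, C=15
  Job 4: burst=9, C=24
  Job 5: burst=12, C=36
  Job 6: burst=12, C=48
Average completion = 136/6 = 22.6667

22.6667


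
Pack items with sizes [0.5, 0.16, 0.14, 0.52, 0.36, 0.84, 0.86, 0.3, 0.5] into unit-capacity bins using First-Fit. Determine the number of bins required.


Place items sequentially using First-Fit:
  Item 0.5 -> new Bin 1
  Item 0.16 -> Bin 1 (now 0.66)
  Item 0.14 -> Bin 1 (now 0.8)
  Item 0.52 -> new Bin 2
  Item 0.36 -> Bin 2 (now 0.88)
  Item 0.84 -> new Bin 3
  Item 0.86 -> new Bin 4
  Item 0.3 -> new Bin 5
  Item 0.5 -> Bin 5 (now 0.8)
Total bins used = 5

5


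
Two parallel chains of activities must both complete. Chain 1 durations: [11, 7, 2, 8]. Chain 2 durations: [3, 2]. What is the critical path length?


Path A total = 11 + 7 + 2 + 8 = 28
Path B total = 3 + 2 = 5
Critical path = longest path = max(28, 5) = 28

28


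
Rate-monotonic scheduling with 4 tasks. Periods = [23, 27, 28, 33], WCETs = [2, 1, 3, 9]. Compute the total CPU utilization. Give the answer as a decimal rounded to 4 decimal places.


Compute individual utilizations (exact fractions):
  Task 1: C/T = 2/23 (approx. 0.087)
  Task 2: C/T = 1/27 (approx. 0.037)
  Task 3: C/T = 3/28 (approx. 0.1071)
  Task 4: C/T = 9/33 = 3/11 (approx. 0.2727)
Total utilization U = 2/23 + 1/27 + 3/28 + 3/11 = 96373/191268
Rounded to 4 decimal places: U = 0.5039
RM (Liu & Layland) bound for 4 tasks = 0.756828; compare with U = 96373/191268 (approx. 0.503864)
U <= bound, so schedulable by RM sufficient condition.

0.5039


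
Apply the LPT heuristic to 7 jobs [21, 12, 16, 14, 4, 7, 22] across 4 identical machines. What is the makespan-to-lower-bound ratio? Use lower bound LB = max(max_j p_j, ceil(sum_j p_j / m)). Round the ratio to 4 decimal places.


LPT order: [22, 21, 16, 14, 12, 7, 4]
Machine loads after assignment: [22, 25, 23, 26]
LPT makespan = 26
Lower bound = max(max_job, ceil(total/4)) = max(22, 24) = 24
Ratio = 26 / 24 = 1.0833

1.0833


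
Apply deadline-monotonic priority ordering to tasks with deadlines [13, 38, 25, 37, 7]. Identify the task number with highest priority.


Sort tasks by relative deadline (ascending):
  Task 5: deadline = 7
  Task 1: deadline = 13
  Task 3: deadline = 25
  Task 4: deadline = 37
  Task 2: deadline = 38
Priority order (highest first): [5, 1, 3, 4, 2]
Highest priority task = 5

5


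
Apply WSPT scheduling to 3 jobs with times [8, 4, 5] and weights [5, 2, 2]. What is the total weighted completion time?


Compute p/w ratios and sort ascending (WSPT): [(8, 5), (4, 2), (5, 2)]
Compute weighted completion times:
  Job (p=8,w=5): C=8, w*C=5*8=40
  Job (p=4,w=2): C=12, w*C=2*12=24
  Job (p=5,w=2): C=17, w*C=2*17=34
Total weighted completion time = 98

98


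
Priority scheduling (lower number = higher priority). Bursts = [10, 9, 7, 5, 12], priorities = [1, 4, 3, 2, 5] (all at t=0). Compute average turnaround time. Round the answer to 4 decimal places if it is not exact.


Sort by priority (ascending = highest first):
Order: [(1, 10), (2, 5), (3, 7), (4, 9), (5, 12)]
Completion times:
  Priority 1, burst=10, C=10
  Priority 2, burst=5, C=15
  Priority 3, burst=7, C=22
  Priority 4, burst=9, C=31
  Priority 5, burst=12, C=43
Average turnaround = 121/5 = 24.2

24.2


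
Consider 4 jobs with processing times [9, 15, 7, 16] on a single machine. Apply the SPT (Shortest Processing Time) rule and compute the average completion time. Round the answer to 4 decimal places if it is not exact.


Sort jobs by processing time (SPT order): [7, 9, 15, 16]
Compute completion times sequentially:
  Job 1: processing = 7, completes at 7
  Job 2: processing = 9, completes at 16
  Job 3: processing = 15, completes at 31
  Job 4: processing = 16, completes at 47
Sum of completion times = 101
Average completion time = 101/4 = 25.25

25.25


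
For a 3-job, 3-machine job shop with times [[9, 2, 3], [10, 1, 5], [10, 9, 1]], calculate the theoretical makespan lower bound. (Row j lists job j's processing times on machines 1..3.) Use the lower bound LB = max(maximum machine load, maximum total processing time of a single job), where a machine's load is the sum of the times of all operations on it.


Machine loads:
  Machine 1: 9 + 10 + 10 = 29
  Machine 2: 2 + 1 + 9 = 12
  Machine 3: 3 + 5 + 1 = 9
Max machine load = 29
Job totals:
  Job 1: 14
  Job 2: 16
  Job 3: 20
Max job total = 20
Lower bound = max(29, 20) = 29

29


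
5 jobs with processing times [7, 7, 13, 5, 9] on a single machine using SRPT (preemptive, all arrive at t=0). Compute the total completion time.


Since all jobs arrive at t=0, SRPT equals SPT ordering.
SPT order: [5, 7, 7, 9, 13]
Completion times:
  Job 1: p=5, C=5
  Job 2: p=7, C=12
  Job 3: p=7, C=19
  Job 4: p=9, C=28
  Job 5: p=13, C=41
Total completion time = 5 + 12 + 19 + 28 + 41 = 105

105


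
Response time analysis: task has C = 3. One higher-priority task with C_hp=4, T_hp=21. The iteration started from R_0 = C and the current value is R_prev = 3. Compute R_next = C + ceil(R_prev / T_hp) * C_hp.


R_next = C + ceil(R_prev / T_hp) * C_hp
ceil(3 / 21) = ceil(0.1429) = 1
Interference = 1 * 4 = 4
R_next = 3 + 4 = 7

7


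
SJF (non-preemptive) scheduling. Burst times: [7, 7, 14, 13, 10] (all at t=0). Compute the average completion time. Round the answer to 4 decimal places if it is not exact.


SJF order (ascending): [7, 7, 10, 13, 14]
Completion times:
  Job 1: burst=7, C=7
  Job 2: burst=7, C=14
  Job 3: burst=10, C=24
  Job 4: burst=13, C=37
  Job 5: burst=14, C=51
Average completion = 133/5 = 26.6

26.6
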